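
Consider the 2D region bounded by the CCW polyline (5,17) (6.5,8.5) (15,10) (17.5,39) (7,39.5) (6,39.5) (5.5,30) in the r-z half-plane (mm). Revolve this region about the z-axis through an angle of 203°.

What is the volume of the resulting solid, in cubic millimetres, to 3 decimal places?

Volume = 12364.101 mm³

Profile (r,z), 7 vertices: (5,17) (6.5,8.5) (15,10) (17.5,39) (7,39.5) (6,39.5) (5.5,30)
edge 0: (5,17)→(6.5,8.5)  cross = 5·8.5 − 6.5·17 = -68.0000; (r_i+r_j)·cross = 11.5·-68.0000 = -782.0000
edge 1: (6.5,8.5)→(15,10)  cross = 6.5·10 − 15·8.5 = -62.5000; (r_i+r_j)·cross = 21.5·-62.5000 = -1343.7500
edge 2: (15,10)→(17.5,39)  cross = 15·39 − 17.5·10 = 410.0000; (r_i+r_j)·cross = 32.5·410.0000 = 13325.0000
edge 3: (17.5,39)→(7,39.5)  cross = 17.5·39.5 − 7·39 = 418.2500; (r_i+r_j)·cross = 24.5·418.2500 = 10247.1250
edge 4: (7,39.5)→(6,39.5)  cross = 7·39.5 − 6·39.5 = 39.5000; (r_i+r_j)·cross = 13·39.5000 = 513.5000
edge 5: (6,39.5)→(5.5,30)  cross = 6·30 − 5.5·39.5 = -37.2500; (r_i+r_j)·cross = 11.5·-37.2500 = -428.3750
edge 6: (5.5,30)→(5,17)  cross = 5.5·17 − 5·30 = -56.5000; (r_i+r_j)·cross = 10.5·-56.5000 = -593.2500
Σcross = 643.5000 → A = |Σcross|/2 = 321.7500 mm²
Σ(r_i+r_j)·cross = 20938.2500 → first moment M = |Σ|/6 = 3489.7083
R_c = M/A = 3489.7083/321.7500 = 10.8460 mm
θ = 203° = 3.543018 rad
V = θ·R_c·A = 3.543018·10.8460·321.7500 = 12364.101 mm³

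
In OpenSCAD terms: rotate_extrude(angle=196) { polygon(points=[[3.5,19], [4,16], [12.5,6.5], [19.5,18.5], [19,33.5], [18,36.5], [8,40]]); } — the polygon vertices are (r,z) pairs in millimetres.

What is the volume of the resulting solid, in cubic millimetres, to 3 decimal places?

Volume = 15140.020 mm³

Profile (r,z), 7 vertices: (3.5,19) (4,16) (12.5,6.5) (19.5,18.5) (19,33.5) (18,36.5) (8,40)
edge 0: (3.5,19)→(4,16)  cross = 3.5·16 − 4·19 = -20.0000; (r_i+r_j)·cross = 7.5·-20.0000 = -150.0000
edge 1: (4,16)→(12.5,6.5)  cross = 4·6.5 − 12.5·16 = -174.0000; (r_i+r_j)·cross = 16.5·-174.0000 = -2871.0000
edge 2: (12.5,6.5)→(19.5,18.5)  cross = 12.5·18.5 − 19.5·6.5 = 104.5000; (r_i+r_j)·cross = 32·104.5000 = 3344.0000
edge 3: (19.5,18.5)→(19,33.5)  cross = 19.5·33.5 − 19·18.5 = 301.7500; (r_i+r_j)·cross = 38.5·301.7500 = 11617.3750
edge 4: (19,33.5)→(18,36.5)  cross = 19·36.5 − 18·33.5 = 90.5000; (r_i+r_j)·cross = 37·90.5000 = 3348.5000
edge 5: (18,36.5)→(8,40)  cross = 18·40 − 8·36.5 = 428.0000; (r_i+r_j)·cross = 26·428.0000 = 11128.0000
edge 6: (8,40)→(3.5,19)  cross = 8·19 − 3.5·40 = 12.0000; (r_i+r_j)·cross = 11.5·12.0000 = 138.0000
Σcross = 742.7500 → A = |Σcross|/2 = 371.3750 mm²
Σ(r_i+r_j)·cross = 26554.8750 → first moment M = |Σ|/6 = 4425.8125
R_c = M/A = 4425.8125/371.3750 = 11.9174 mm
θ = 196° = 3.420845 rad
V = θ·R_c·A = 3.420845·11.9174·371.3750 = 15140.020 mm³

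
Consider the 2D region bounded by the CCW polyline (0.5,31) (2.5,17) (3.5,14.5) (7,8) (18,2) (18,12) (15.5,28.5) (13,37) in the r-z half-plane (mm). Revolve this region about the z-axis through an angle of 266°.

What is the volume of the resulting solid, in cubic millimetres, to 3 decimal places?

Volume = 18603.188 mm³

Profile (r,z), 8 vertices: (0.5,31) (2.5,17) (3.5,14.5) (7,8) (18,2) (18,12) (15.5,28.5) (13,37)
edge 0: (0.5,31)→(2.5,17)  cross = 0.5·17 − 2.5·31 = -69.0000; (r_i+r_j)·cross = 3·-69.0000 = -207.0000
edge 1: (2.5,17)→(3.5,14.5)  cross = 2.5·14.5 − 3.5·17 = -23.2500; (r_i+r_j)·cross = 6·-23.2500 = -139.5000
edge 2: (3.5,14.5)→(7,8)  cross = 3.5·8 − 7·14.5 = -73.5000; (r_i+r_j)·cross = 10.5·-73.5000 = -771.7500
edge 3: (7,8)→(18,2)  cross = 7·2 − 18·8 = -130.0000; (r_i+r_j)·cross = 25·-130.0000 = -3250.0000
edge 4: (18,2)→(18,12)  cross = 18·12 − 18·2 = 180.0000; (r_i+r_j)·cross = 36·180.0000 = 6480.0000
edge 5: (18,12)→(15.5,28.5)  cross = 18·28.5 − 15.5·12 = 327.0000; (r_i+r_j)·cross = 33.5·327.0000 = 10954.5000
edge 6: (15.5,28.5)→(13,37)  cross = 15.5·37 − 13·28.5 = 203.0000; (r_i+r_j)·cross = 28.5·203.0000 = 5785.5000
edge 7: (13,37)→(0.5,31)  cross = 13·31 − 0.5·37 = 384.5000; (r_i+r_j)·cross = 13.5·384.5000 = 5190.7500
Σcross = 798.7500 → A = |Σcross|/2 = 399.3750 mm²
Σ(r_i+r_j)·cross = 24042.5000 → first moment M = |Σ|/6 = 4007.0833
R_c = M/A = 4007.0833/399.3750 = 10.0334 mm
θ = 266° = 4.642576 rad
V = θ·R_c·A = 4.642576·10.0334·399.3750 = 18603.188 mm³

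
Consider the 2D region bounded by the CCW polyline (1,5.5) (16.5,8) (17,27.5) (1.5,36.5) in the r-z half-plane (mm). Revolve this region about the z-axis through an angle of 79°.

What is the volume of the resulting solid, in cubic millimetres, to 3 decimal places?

Profile (r,z), 4 vertices: (1,5.5) (16.5,8) (17,27.5) (1.5,36.5)
edge 0: (1,5.5)→(16.5,8)  cross = 1·8 − 16.5·5.5 = -82.7500; (r_i+r_j)·cross = 17.5·-82.7500 = -1448.1250
edge 1: (16.5,8)→(17,27.5)  cross = 16.5·27.5 − 17·8 = 317.7500; (r_i+r_j)·cross = 33.5·317.7500 = 10644.6250
edge 2: (17,27.5)→(1.5,36.5)  cross = 17·36.5 − 1.5·27.5 = 579.2500; (r_i+r_j)·cross = 18.5·579.2500 = 10716.1250
edge 3: (1.5,36.5)→(1,5.5)  cross = 1.5·5.5 − 1·36.5 = -28.2500; (r_i+r_j)·cross = 2.5·-28.2500 = -70.6250
Σcross = 786.0000 → A = |Σcross|/2 = 393.0000 mm²
Σ(r_i+r_j)·cross = 19842.0000 → first moment M = |Σ|/6 = 3307.0000
R_c = M/A = 3307.0000/393.0000 = 8.4148 mm
θ = 79° = 1.378810 rad
V = θ·R_c·A = 1.378810·8.4148·393.0000 = 4559.725 mm³

Volume = 4559.725 mm³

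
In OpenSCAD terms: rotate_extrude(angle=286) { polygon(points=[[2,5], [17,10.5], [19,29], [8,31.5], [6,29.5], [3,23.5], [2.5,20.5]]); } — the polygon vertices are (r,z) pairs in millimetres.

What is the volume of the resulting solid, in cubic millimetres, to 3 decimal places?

Profile (r,z), 7 vertices: (2,5) (17,10.5) (19,29) (8,31.5) (6,29.5) (3,23.5) (2.5,20.5)
edge 0: (2,5)→(17,10.5)  cross = 2·10.5 − 17·5 = -64.0000; (r_i+r_j)·cross = 19·-64.0000 = -1216.0000
edge 1: (17,10.5)→(19,29)  cross = 17·29 − 19·10.5 = 293.5000; (r_i+r_j)·cross = 36·293.5000 = 10566.0000
edge 2: (19,29)→(8,31.5)  cross = 19·31.5 − 8·29 = 366.5000; (r_i+r_j)·cross = 27·366.5000 = 9895.5000
edge 3: (8,31.5)→(6,29.5)  cross = 8·29.5 − 6·31.5 = 47.0000; (r_i+r_j)·cross = 14·47.0000 = 658.0000
edge 4: (6,29.5)→(3,23.5)  cross = 6·23.5 − 3·29.5 = 52.5000; (r_i+r_j)·cross = 9·52.5000 = 472.5000
edge 5: (3,23.5)→(2.5,20.5)  cross = 3·20.5 − 2.5·23.5 = 2.7500; (r_i+r_j)·cross = 5.5·2.7500 = 15.1250
edge 6: (2.5,20.5)→(2,5)  cross = 2.5·5 − 2·20.5 = -28.5000; (r_i+r_j)·cross = 4.5·-28.5000 = -128.2500
Σcross = 669.7500 → A = |Σcross|/2 = 334.8750 mm²
Σ(r_i+r_j)·cross = 20262.8750 → first moment M = |Σ|/6 = 3377.1458
R_c = M/A = 3377.1458/334.8750 = 10.0848 mm
θ = 286° = 4.991642 rad
V = θ·R_c·A = 4.991642·10.0848·334.8750 = 16857.502 mm³

Volume = 16857.502 mm³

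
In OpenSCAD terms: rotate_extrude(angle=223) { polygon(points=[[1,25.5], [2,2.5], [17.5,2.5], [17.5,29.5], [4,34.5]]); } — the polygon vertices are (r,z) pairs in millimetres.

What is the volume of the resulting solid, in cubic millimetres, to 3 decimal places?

Volume = 17136.523 mm³

Profile (r,z), 5 vertices: (1,25.5) (2,2.5) (17.5,2.5) (17.5,29.5) (4,34.5)
edge 0: (1,25.5)→(2,2.5)  cross = 1·2.5 − 2·25.5 = -48.5000; (r_i+r_j)·cross = 3·-48.5000 = -145.5000
edge 1: (2,2.5)→(17.5,2.5)  cross = 2·2.5 − 17.5·2.5 = -38.7500; (r_i+r_j)·cross = 19.5·-38.7500 = -755.6250
edge 2: (17.5,2.5)→(17.5,29.5)  cross = 17.5·29.5 − 17.5·2.5 = 472.5000; (r_i+r_j)·cross = 35·472.5000 = 16537.5000
edge 3: (17.5,29.5)→(4,34.5)  cross = 17.5·34.5 − 4·29.5 = 485.7500; (r_i+r_j)·cross = 21.5·485.7500 = 10443.6250
edge 4: (4,34.5)→(1,25.5)  cross = 4·25.5 − 1·34.5 = 67.5000; (r_i+r_j)·cross = 5·67.5000 = 337.5000
Σcross = 938.5000 → A = |Σcross|/2 = 469.2500 mm²
Σ(r_i+r_j)·cross = 26417.5000 → first moment M = |Σ|/6 = 4402.9167
R_c = M/A = 4402.9167/469.2500 = 9.3829 mm
θ = 223° = 3.892084 rad
V = θ·R_c·A = 3.892084·9.3829·469.2500 = 17136.523 mm³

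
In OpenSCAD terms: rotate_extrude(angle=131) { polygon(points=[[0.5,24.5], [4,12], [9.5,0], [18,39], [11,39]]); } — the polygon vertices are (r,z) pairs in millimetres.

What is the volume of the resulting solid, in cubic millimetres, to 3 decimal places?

Volume = 7250.782 mm³

Profile (r,z), 5 vertices: (0.5,24.5) (4,12) (9.5,0) (18,39) (11,39)
edge 0: (0.5,24.5)→(4,12)  cross = 0.5·12 − 4·24.5 = -92.0000; (r_i+r_j)·cross = 4.5·-92.0000 = -414.0000
edge 1: (4,12)→(9.5,0)  cross = 4·0 − 9.5·12 = -114.0000; (r_i+r_j)·cross = 13.5·-114.0000 = -1539.0000
edge 2: (9.5,0)→(18,39)  cross = 9.5·39 − 18·0 = 370.5000; (r_i+r_j)·cross = 27.5·370.5000 = 10188.7500
edge 3: (18,39)→(11,39)  cross = 18·39 − 11·39 = 273.0000; (r_i+r_j)·cross = 29·273.0000 = 7917.0000
edge 4: (11,39)→(0.5,24.5)  cross = 11·24.5 − 0.5·39 = 250.0000; (r_i+r_j)·cross = 11.5·250.0000 = 2875.0000
Σcross = 687.5000 → A = |Σcross|/2 = 343.7500 mm²
Σ(r_i+r_j)·cross = 19027.7500 → first moment M = |Σ|/6 = 3171.2917
R_c = M/A = 3171.2917/343.7500 = 9.2256 mm
θ = 131° = 2.286381 rad
V = θ·R_c·A = 2.286381·9.2256·343.7500 = 7250.782 mm³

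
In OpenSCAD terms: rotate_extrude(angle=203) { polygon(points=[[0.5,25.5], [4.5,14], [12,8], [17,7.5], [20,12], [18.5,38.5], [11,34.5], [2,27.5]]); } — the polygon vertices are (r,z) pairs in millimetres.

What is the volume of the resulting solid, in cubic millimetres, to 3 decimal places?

Profile (r,z), 8 vertices: (0.5,25.5) (4.5,14) (12,8) (17,7.5) (20,12) (18.5,38.5) (11,34.5) (2,27.5)
edge 0: (0.5,25.5)→(4.5,14)  cross = 0.5·14 − 4.5·25.5 = -107.7500; (r_i+r_j)·cross = 5·-107.7500 = -538.7500
edge 1: (4.5,14)→(12,8)  cross = 4.5·8 − 12·14 = -132.0000; (r_i+r_j)·cross = 16.5·-132.0000 = -2178.0000
edge 2: (12,8)→(17,7.5)  cross = 12·7.5 − 17·8 = -46.0000; (r_i+r_j)·cross = 29·-46.0000 = -1334.0000
edge 3: (17,7.5)→(20,12)  cross = 17·12 − 20·7.5 = 54.0000; (r_i+r_j)·cross = 37·54.0000 = 1998.0000
edge 4: (20,12)→(18.5,38.5)  cross = 20·38.5 − 18.5·12 = 548.0000; (r_i+r_j)·cross = 38.5·548.0000 = 21098.0000
edge 5: (18.5,38.5)→(11,34.5)  cross = 18.5·34.5 − 11·38.5 = 214.7500; (r_i+r_j)·cross = 29.5·214.7500 = 6335.1250
edge 6: (11,34.5)→(2,27.5)  cross = 11·27.5 − 2·34.5 = 233.5000; (r_i+r_j)·cross = 13·233.5000 = 3035.5000
edge 7: (2,27.5)→(0.5,25.5)  cross = 2·25.5 − 0.5·27.5 = 37.2500; (r_i+r_j)·cross = 2.5·37.2500 = 93.1250
Σcross = 801.7500 → A = |Σcross|/2 = 400.8750 mm²
Σ(r_i+r_j)·cross = 28509.0000 → first moment M = |Σ|/6 = 4751.5000
R_c = M/A = 4751.5000/400.8750 = 11.8528 mm
θ = 203° = 3.543018 rad
V = θ·R_c·A = 3.543018·11.8528·400.8750 = 16834.652 mm³

Volume = 16834.652 mm³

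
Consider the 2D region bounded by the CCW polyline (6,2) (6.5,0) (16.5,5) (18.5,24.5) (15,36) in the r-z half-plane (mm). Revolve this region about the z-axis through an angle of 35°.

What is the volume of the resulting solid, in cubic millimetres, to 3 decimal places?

Profile (r,z), 5 vertices: (6,2) (6.5,0) (16.5,5) (18.5,24.5) (15,36)
edge 0: (6,2)→(6.5,0)  cross = 6·0 − 6.5·2 = -13.0000; (r_i+r_j)·cross = 12.5·-13.0000 = -162.5000
edge 1: (6.5,0)→(16.5,5)  cross = 6.5·5 − 16.5·0 = 32.5000; (r_i+r_j)·cross = 23·32.5000 = 747.5000
edge 2: (16.5,5)→(18.5,24.5)  cross = 16.5·24.5 − 18.5·5 = 311.7500; (r_i+r_j)·cross = 35·311.7500 = 10911.2500
edge 3: (18.5,24.5)→(15,36)  cross = 18.5·36 − 15·24.5 = 298.5000; (r_i+r_j)·cross = 33.5·298.5000 = 9999.7500
edge 4: (15,36)→(6,2)  cross = 15·2 − 6·36 = -186.0000; (r_i+r_j)·cross = 21·-186.0000 = -3906.0000
Σcross = 443.7500 → A = |Σcross|/2 = 221.8750 mm²
Σ(r_i+r_j)·cross = 17590.0000 → first moment M = |Σ|/6 = 2931.6667
R_c = M/A = 2931.6667/221.8750 = 13.2131 mm
θ = 35° = 0.610865 rad
V = θ·R_c·A = 0.610865·13.2131·221.8750 = 1790.853 mm³

Volume = 1790.853 mm³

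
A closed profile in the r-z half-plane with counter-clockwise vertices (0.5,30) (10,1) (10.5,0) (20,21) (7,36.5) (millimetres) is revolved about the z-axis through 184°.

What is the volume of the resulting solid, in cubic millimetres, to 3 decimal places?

Volume = 10996.054 mm³

Profile (r,z), 5 vertices: (0.5,30) (10,1) (10.5,0) (20,21) (7,36.5)
edge 0: (0.5,30)→(10,1)  cross = 0.5·1 − 10·30 = -299.5000; (r_i+r_j)·cross = 10.5·-299.5000 = -3144.7500
edge 1: (10,1)→(10.5,0)  cross = 10·0 − 10.5·1 = -10.5000; (r_i+r_j)·cross = 20.5·-10.5000 = -215.2500
edge 2: (10.5,0)→(20,21)  cross = 10.5·21 − 20·0 = 220.5000; (r_i+r_j)·cross = 30.5·220.5000 = 6725.2500
edge 3: (20,21)→(7,36.5)  cross = 20·36.5 − 7·21 = 583.0000; (r_i+r_j)·cross = 27·583.0000 = 15741.0000
edge 4: (7,36.5)→(0.5,30)  cross = 7·30 − 0.5·36.5 = 191.7500; (r_i+r_j)·cross = 7.5·191.7500 = 1438.1250
Σcross = 685.2500 → A = |Σcross|/2 = 342.6250 mm²
Σ(r_i+r_j)·cross = 20544.3750 → first moment M = |Σ|/6 = 3424.0625
R_c = M/A = 3424.0625/342.6250 = 9.9936 mm
θ = 184° = 3.211406 rad
V = θ·R_c·A = 3.211406·9.9936·342.6250 = 10996.054 mm³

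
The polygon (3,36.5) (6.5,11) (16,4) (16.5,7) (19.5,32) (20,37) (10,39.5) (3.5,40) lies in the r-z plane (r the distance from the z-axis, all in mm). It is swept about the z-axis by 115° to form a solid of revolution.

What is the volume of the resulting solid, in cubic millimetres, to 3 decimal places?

Volume = 9927.551 mm³

Profile (r,z), 8 vertices: (3,36.5) (6.5,11) (16,4) (16.5,7) (19.5,32) (20,37) (10,39.5) (3.5,40)
edge 0: (3,36.5)→(6.5,11)  cross = 3·11 − 6.5·36.5 = -204.2500; (r_i+r_j)·cross = 9.5·-204.2500 = -1940.3750
edge 1: (6.5,11)→(16,4)  cross = 6.5·4 − 16·11 = -150.0000; (r_i+r_j)·cross = 22.5·-150.0000 = -3375.0000
edge 2: (16,4)→(16.5,7)  cross = 16·7 − 16.5·4 = 46.0000; (r_i+r_j)·cross = 32.5·46.0000 = 1495.0000
edge 3: (16.5,7)→(19.5,32)  cross = 16.5·32 − 19.5·7 = 391.5000; (r_i+r_j)·cross = 36·391.5000 = 14094.0000
edge 4: (19.5,32)→(20,37)  cross = 19.5·37 − 20·32 = 81.5000; (r_i+r_j)·cross = 39.5·81.5000 = 3219.2500
edge 5: (20,37)→(10,39.5)  cross = 20·39.5 − 10·37 = 420.0000; (r_i+r_j)·cross = 30·420.0000 = 12600.0000
edge 6: (10,39.5)→(3.5,40)  cross = 10·40 − 3.5·39.5 = 261.7500; (r_i+r_j)·cross = 13.5·261.7500 = 3533.6250
edge 7: (3.5,40)→(3,36.5)  cross = 3.5·36.5 − 3·40 = 7.7500; (r_i+r_j)·cross = 6.5·7.7500 = 50.3750
Σcross = 854.2500 → A = |Σcross|/2 = 427.1250 mm²
Σ(r_i+r_j)·cross = 29676.8750 → first moment M = |Σ|/6 = 4946.1458
R_c = M/A = 4946.1458/427.1250 = 11.5801 mm
θ = 115° = 2.007129 rad
V = θ·R_c·A = 2.007129·11.5801·427.1250 = 9927.551 mm³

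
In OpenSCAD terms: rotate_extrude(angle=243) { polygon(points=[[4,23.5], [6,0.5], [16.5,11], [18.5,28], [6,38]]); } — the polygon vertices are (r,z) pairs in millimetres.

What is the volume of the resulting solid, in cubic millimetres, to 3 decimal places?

Profile (r,z), 5 vertices: (4,23.5) (6,0.5) (16.5,11) (18.5,28) (6,38)
edge 0: (4,23.5)→(6,0.5)  cross = 4·0.5 − 6·23.5 = -139.0000; (r_i+r_j)·cross = 10·-139.0000 = -1390.0000
edge 1: (6,0.5)→(16.5,11)  cross = 6·11 − 16.5·0.5 = 57.7500; (r_i+r_j)·cross = 22.5·57.7500 = 1299.3750
edge 2: (16.5,11)→(18.5,28)  cross = 16.5·28 − 18.5·11 = 258.5000; (r_i+r_j)·cross = 35·258.5000 = 9047.5000
edge 3: (18.5,28)→(6,38)  cross = 18.5·38 − 6·28 = 535.0000; (r_i+r_j)·cross = 24.5·535.0000 = 13107.5000
edge 4: (6,38)→(4,23.5)  cross = 6·23.5 − 4·38 = -11.0000; (r_i+r_j)·cross = 10·-11.0000 = -110.0000
Σcross = 701.2500 → A = |Σcross|/2 = 350.6250 mm²
Σ(r_i+r_j)·cross = 21954.3750 → first moment M = |Σ|/6 = 3659.0625
R_c = M/A = 3659.0625/350.6250 = 10.4358 mm
θ = 243° = 4.241150 rad
V = θ·R_c·A = 4.241150·10.4358·350.6250 = 15518.633 mm³

Volume = 15518.633 mm³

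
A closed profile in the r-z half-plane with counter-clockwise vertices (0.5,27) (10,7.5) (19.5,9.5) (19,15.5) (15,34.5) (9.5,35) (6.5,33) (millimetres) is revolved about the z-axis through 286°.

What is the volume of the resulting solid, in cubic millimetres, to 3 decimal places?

Profile (r,z), 7 vertices: (0.5,27) (10,7.5) (19.5,9.5) (19,15.5) (15,34.5) (9.5,35) (6.5,33)
edge 0: (0.5,27)→(10,7.5)  cross = 0.5·7.5 − 10·27 = -266.2500; (r_i+r_j)·cross = 10.5·-266.2500 = -2795.6250
edge 1: (10,7.5)→(19.5,9.5)  cross = 10·9.5 − 19.5·7.5 = -51.2500; (r_i+r_j)·cross = 29.5·-51.2500 = -1511.8750
edge 2: (19.5,9.5)→(19,15.5)  cross = 19.5·15.5 − 19·9.5 = 121.7500; (r_i+r_j)·cross = 38.5·121.7500 = 4687.3750
edge 3: (19,15.5)→(15,34.5)  cross = 19·34.5 − 15·15.5 = 423.0000; (r_i+r_j)·cross = 34·423.0000 = 14382.0000
edge 4: (15,34.5)→(9.5,35)  cross = 15·35 − 9.5·34.5 = 197.2500; (r_i+r_j)·cross = 24.5·197.2500 = 4832.6250
edge 5: (9.5,35)→(6.5,33)  cross = 9.5·33 − 6.5·35 = 86.0000; (r_i+r_j)·cross = 16·86.0000 = 1376.0000
edge 6: (6.5,33)→(0.5,27)  cross = 6.5·27 − 0.5·33 = 159.0000; (r_i+r_j)·cross = 7·159.0000 = 1113.0000
Σcross = 669.5000 → A = |Σcross|/2 = 334.7500 mm²
Σ(r_i+r_j)·cross = 22083.5000 → first moment M = |Σ|/6 = 3680.5833
R_c = M/A = 3680.5833/334.7500 = 10.9950 mm
θ = 286° = 4.991642 rad
V = θ·R_c·A = 4.991642·10.9950·334.7500 = 18372.153 mm³

Volume = 18372.153 mm³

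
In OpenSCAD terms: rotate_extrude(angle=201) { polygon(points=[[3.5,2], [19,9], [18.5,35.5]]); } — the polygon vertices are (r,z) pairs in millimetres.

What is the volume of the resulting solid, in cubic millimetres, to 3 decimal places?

Volume = 9930.441 mm³

Profile (r,z), 3 vertices: (3.5,2) (19,9) (18.5,35.5)
edge 0: (3.5,2)→(19,9)  cross = 3.5·9 − 19·2 = -6.5000; (r_i+r_j)·cross = 22.5·-6.5000 = -146.2500
edge 1: (19,9)→(18.5,35.5)  cross = 19·35.5 − 18.5·9 = 508.0000; (r_i+r_j)·cross = 37.5·508.0000 = 19050.0000
edge 2: (18.5,35.5)→(3.5,2)  cross = 18.5·2 − 3.5·35.5 = -87.2500; (r_i+r_j)·cross = 22·-87.2500 = -1919.5000
Σcross = 414.2500 → A = |Σcross|/2 = 207.1250 mm²
Σ(r_i+r_j)·cross = 16984.2500 → first moment M = |Σ|/6 = 2830.7083
R_c = M/A = 2830.7083/207.1250 = 13.6667 mm
θ = 201° = 3.508112 rad
V = θ·R_c·A = 3.508112·13.6667·207.1250 = 9930.441 mm³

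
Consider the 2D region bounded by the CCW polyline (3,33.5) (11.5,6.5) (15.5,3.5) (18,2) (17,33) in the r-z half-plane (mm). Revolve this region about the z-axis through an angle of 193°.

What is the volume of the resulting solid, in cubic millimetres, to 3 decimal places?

Profile (r,z), 5 vertices: (3,33.5) (11.5,6.5) (15.5,3.5) (18,2) (17,33)
edge 0: (3,33.5)→(11.5,6.5)  cross = 3·6.5 − 11.5·33.5 = -365.7500; (r_i+r_j)·cross = 14.5·-365.7500 = -5303.3750
edge 1: (11.5,6.5)→(15.5,3.5)  cross = 11.5·3.5 − 15.5·6.5 = -60.5000; (r_i+r_j)·cross = 27·-60.5000 = -1633.5000
edge 2: (15.5,3.5)→(18,2)  cross = 15.5·2 − 18·3.5 = -32.0000; (r_i+r_j)·cross = 33.5·-32.0000 = -1072.0000
edge 3: (18,2)→(17,33)  cross = 18·33 − 17·2 = 560.0000; (r_i+r_j)·cross = 35·560.0000 = 19600.0000
edge 4: (17,33)→(3,33.5)  cross = 17·33.5 − 3·33 = 470.5000; (r_i+r_j)·cross = 20·470.5000 = 9410.0000
Σcross = 572.2500 → A = |Σcross|/2 = 286.1250 mm²
Σ(r_i+r_j)·cross = 21001.1250 → first moment M = |Σ|/6 = 3500.1875
R_c = M/A = 3500.1875/286.1250 = 12.2331 mm
θ = 193° = 3.368485 rad
V = θ·R_c·A = 3.368485·12.2331·286.1250 = 11790.331 mm³

Volume = 11790.331 mm³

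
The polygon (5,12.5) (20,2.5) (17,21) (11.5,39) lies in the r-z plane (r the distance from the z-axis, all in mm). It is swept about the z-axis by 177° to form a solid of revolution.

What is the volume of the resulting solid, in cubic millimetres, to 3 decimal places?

Volume = 9884.065 mm³

Profile (r,z), 4 vertices: (5,12.5) (20,2.5) (17,21) (11.5,39)
edge 0: (5,12.5)→(20,2.5)  cross = 5·2.5 − 20·12.5 = -237.5000; (r_i+r_j)·cross = 25·-237.5000 = -5937.5000
edge 1: (20,2.5)→(17,21)  cross = 20·21 − 17·2.5 = 377.5000; (r_i+r_j)·cross = 37·377.5000 = 13967.5000
edge 2: (17,21)→(11.5,39)  cross = 17·39 − 11.5·21 = 421.5000; (r_i+r_j)·cross = 28.5·421.5000 = 12012.7500
edge 3: (11.5,39)→(5,12.5)  cross = 11.5·12.5 − 5·39 = -51.2500; (r_i+r_j)·cross = 16.5·-51.2500 = -845.6250
Σcross = 510.2500 → A = |Σcross|/2 = 255.1250 mm²
Σ(r_i+r_j)·cross = 19197.1250 → first moment M = |Σ|/6 = 3199.5208
R_c = M/A = 3199.5208/255.1250 = 12.5410 mm
θ = 177° = 3.089233 rad
V = θ·R_c·A = 3.089233·12.5410·255.1250 = 9884.065 mm³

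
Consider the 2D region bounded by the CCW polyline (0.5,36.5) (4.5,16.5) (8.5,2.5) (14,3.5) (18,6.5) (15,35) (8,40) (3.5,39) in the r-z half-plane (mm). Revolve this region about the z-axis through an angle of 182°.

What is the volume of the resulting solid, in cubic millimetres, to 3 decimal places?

Volume = 13587.145 mm³

Profile (r,z), 8 vertices: (0.5,36.5) (4.5,16.5) (8.5,2.5) (14,3.5) (18,6.5) (15,35) (8,40) (3.5,39)
edge 0: (0.5,36.5)→(4.5,16.5)  cross = 0.5·16.5 − 4.5·36.5 = -156.0000; (r_i+r_j)·cross = 5·-156.0000 = -780.0000
edge 1: (4.5,16.5)→(8.5,2.5)  cross = 4.5·2.5 − 8.5·16.5 = -129.0000; (r_i+r_j)·cross = 13·-129.0000 = -1677.0000
edge 2: (8.5,2.5)→(14,3.5)  cross = 8.5·3.5 − 14·2.5 = -5.2500; (r_i+r_j)·cross = 22.5·-5.2500 = -118.1250
edge 3: (14,3.5)→(18,6.5)  cross = 14·6.5 − 18·3.5 = 28.0000; (r_i+r_j)·cross = 32·28.0000 = 896.0000
edge 4: (18,6.5)→(15,35)  cross = 18·35 − 15·6.5 = 532.5000; (r_i+r_j)·cross = 33·532.5000 = 17572.5000
edge 5: (15,35)→(8,40)  cross = 15·40 − 8·35 = 320.0000; (r_i+r_j)·cross = 23·320.0000 = 7360.0000
edge 6: (8,40)→(3.5,39)  cross = 8·39 − 3.5·40 = 172.0000; (r_i+r_j)·cross = 11.5·172.0000 = 1978.0000
edge 7: (3.5,39)→(0.5,36.5)  cross = 3.5·36.5 − 0.5·39 = 108.2500; (r_i+r_j)·cross = 4·108.2500 = 433.0000
Σcross = 870.5000 → A = |Σcross|/2 = 435.2500 mm²
Σ(r_i+r_j)·cross = 25664.3750 → first moment M = |Σ|/6 = 4277.3958
R_c = M/A = 4277.3958/435.2500 = 9.8274 mm
θ = 182° = 3.176499 rad
V = θ·R_c·A = 3.176499·9.8274·435.2500 = 13587.145 mm³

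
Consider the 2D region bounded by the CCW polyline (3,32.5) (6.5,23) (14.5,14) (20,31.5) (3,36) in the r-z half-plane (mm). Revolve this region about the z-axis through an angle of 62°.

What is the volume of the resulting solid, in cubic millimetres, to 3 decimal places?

Volume = 2520.852 mm³

Profile (r,z), 5 vertices: (3,32.5) (6.5,23) (14.5,14) (20,31.5) (3,36)
edge 0: (3,32.5)→(6.5,23)  cross = 3·23 − 6.5·32.5 = -142.2500; (r_i+r_j)·cross = 9.5·-142.2500 = -1351.3750
edge 1: (6.5,23)→(14.5,14)  cross = 6.5·14 − 14.5·23 = -242.5000; (r_i+r_j)·cross = 21·-242.5000 = -5092.5000
edge 2: (14.5,14)→(20,31.5)  cross = 14.5·31.5 − 20·14 = 176.7500; (r_i+r_j)·cross = 34.5·176.7500 = 6097.8750
edge 3: (20,31.5)→(3,36)  cross = 20·36 − 3·31.5 = 625.5000; (r_i+r_j)·cross = 23·625.5000 = 14386.5000
edge 4: (3,36)→(3,32.5)  cross = 3·32.5 − 3·36 = -10.5000; (r_i+r_j)·cross = 6·-10.5000 = -63.0000
Σcross = 407.0000 → A = |Σcross|/2 = 203.5000 mm²
Σ(r_i+r_j)·cross = 13977.5000 → first moment M = |Σ|/6 = 2329.5833
R_c = M/A = 2329.5833/203.5000 = 11.4476 mm
θ = 62° = 1.082104 rad
V = θ·R_c·A = 1.082104·11.4476·203.5000 = 2520.852 mm³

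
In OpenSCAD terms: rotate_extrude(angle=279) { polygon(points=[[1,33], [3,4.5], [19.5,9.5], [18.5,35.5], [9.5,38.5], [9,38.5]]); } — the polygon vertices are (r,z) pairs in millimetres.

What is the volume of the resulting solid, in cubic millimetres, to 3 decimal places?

Profile (r,z), 6 vertices: (1,33) (3,4.5) (19.5,9.5) (18.5,35.5) (9.5,38.5) (9,38.5)
edge 0: (1,33)→(3,4.5)  cross = 1·4.5 − 3·33 = -94.5000; (r_i+r_j)·cross = 4·-94.5000 = -378.0000
edge 1: (3,4.5)→(19.5,9.5)  cross = 3·9.5 − 19.5·4.5 = -59.2500; (r_i+r_j)·cross = 22.5·-59.2500 = -1333.1250
edge 2: (19.5,9.5)→(18.5,35.5)  cross = 19.5·35.5 − 18.5·9.5 = 516.5000; (r_i+r_j)·cross = 38·516.5000 = 19627.0000
edge 3: (18.5,35.5)→(9.5,38.5)  cross = 18.5·38.5 − 9.5·35.5 = 375.0000; (r_i+r_j)·cross = 28·375.0000 = 10500.0000
edge 4: (9.5,38.5)→(9,38.5)  cross = 9.5·38.5 − 9·38.5 = 19.2500; (r_i+r_j)·cross = 18.5·19.2500 = 356.1250
edge 5: (9,38.5)→(1,33)  cross = 9·33 − 1·38.5 = 258.5000; (r_i+r_j)·cross = 10·258.5000 = 2585.0000
Σcross = 1015.5000 → A = |Σcross|/2 = 507.7500 mm²
Σ(r_i+r_j)·cross = 31357.0000 → first moment M = |Σ|/6 = 5226.1667
R_c = M/A = 5226.1667/507.7500 = 10.2928 mm
θ = 279° = 4.869469 rad
V = θ·R_c·A = 4.869469·10.2928·507.7500 = 25448.655 mm³

Volume = 25448.655 mm³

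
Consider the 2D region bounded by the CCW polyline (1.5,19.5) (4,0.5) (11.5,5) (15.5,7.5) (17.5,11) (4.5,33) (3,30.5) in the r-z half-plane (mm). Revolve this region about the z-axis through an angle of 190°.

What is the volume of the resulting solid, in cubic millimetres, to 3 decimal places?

Volume = 7343.975 mm³

Profile (r,z), 7 vertices: (1.5,19.5) (4,0.5) (11.5,5) (15.5,7.5) (17.5,11) (4.5,33) (3,30.5)
edge 0: (1.5,19.5)→(4,0.5)  cross = 1.5·0.5 − 4·19.5 = -77.2500; (r_i+r_j)·cross = 5.5·-77.2500 = -424.8750
edge 1: (4,0.5)→(11.5,5)  cross = 4·5 − 11.5·0.5 = 14.2500; (r_i+r_j)·cross = 15.5·14.2500 = 220.8750
edge 2: (11.5,5)→(15.5,7.5)  cross = 11.5·7.5 − 15.5·5 = 8.7500; (r_i+r_j)·cross = 27·8.7500 = 236.2500
edge 3: (15.5,7.5)→(17.5,11)  cross = 15.5·11 − 17.5·7.5 = 39.2500; (r_i+r_j)·cross = 33·39.2500 = 1295.2500
edge 4: (17.5,11)→(4.5,33)  cross = 17.5·33 − 4.5·11 = 528.0000; (r_i+r_j)·cross = 22·528.0000 = 11616.0000
edge 5: (4.5,33)→(3,30.5)  cross = 4.5·30.5 − 3·33 = 38.2500; (r_i+r_j)·cross = 7.5·38.2500 = 286.8750
edge 6: (3,30.5)→(1.5,19.5)  cross = 3·19.5 − 1.5·30.5 = 12.7500; (r_i+r_j)·cross = 4.5·12.7500 = 57.3750
Σcross = 564.0000 → A = |Σcross|/2 = 282.0000 mm²
Σ(r_i+r_j)·cross = 13287.7500 → first moment M = |Σ|/6 = 2214.6250
R_c = M/A = 2214.6250/282.0000 = 7.8533 mm
θ = 190° = 3.316126 rad
V = θ·R_c·A = 3.316126·7.8533·282.0000 = 7343.975 mm³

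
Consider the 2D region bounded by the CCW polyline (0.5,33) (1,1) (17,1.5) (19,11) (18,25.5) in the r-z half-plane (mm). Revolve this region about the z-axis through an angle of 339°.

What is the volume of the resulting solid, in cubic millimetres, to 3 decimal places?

Profile (r,z), 5 vertices: (0.5,33) (1,1) (17,1.5) (19,11) (18,25.5)
edge 0: (0.5,33)→(1,1)  cross = 0.5·1 − 1·33 = -32.5000; (r_i+r_j)·cross = 1.5·-32.5000 = -48.7500
edge 1: (1,1)→(17,1.5)  cross = 1·1.5 − 17·1 = -15.5000; (r_i+r_j)·cross = 18·-15.5000 = -279.0000
edge 2: (17,1.5)→(19,11)  cross = 17·11 − 19·1.5 = 158.5000; (r_i+r_j)·cross = 36·158.5000 = 5706.0000
edge 3: (19,11)→(18,25.5)  cross = 19·25.5 − 18·11 = 286.5000; (r_i+r_j)·cross = 37·286.5000 = 10600.5000
edge 4: (18,25.5)→(0.5,33)  cross = 18·33 − 0.5·25.5 = 581.2500; (r_i+r_j)·cross = 18.5·581.2500 = 10753.1250
Σcross = 978.2500 → A = |Σcross|/2 = 489.1250 mm²
Σ(r_i+r_j)·cross = 26731.8750 → first moment M = |Σ|/6 = 4455.3125
R_c = M/A = 4455.3125/489.1250 = 9.1087 mm
θ = 339° = 5.916666 rad
V = θ·R_c·A = 5.916666·9.1087·489.1250 = 26360.597 mm³

Volume = 26360.597 mm³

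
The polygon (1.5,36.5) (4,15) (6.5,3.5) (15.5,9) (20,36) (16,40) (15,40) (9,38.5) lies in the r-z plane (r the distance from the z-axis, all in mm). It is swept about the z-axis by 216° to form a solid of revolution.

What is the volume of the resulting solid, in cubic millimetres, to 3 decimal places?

Profile (r,z), 8 vertices: (1.5,36.5) (4,15) (6.5,3.5) (15.5,9) (20,36) (16,40) (15,40) (9,38.5)
edge 0: (1.5,36.5)→(4,15)  cross = 1.5·15 − 4·36.5 = -123.5000; (r_i+r_j)·cross = 5.5·-123.5000 = -679.2500
edge 1: (4,15)→(6.5,3.5)  cross = 4·3.5 − 6.5·15 = -83.5000; (r_i+r_j)·cross = 10.5·-83.5000 = -876.7500
edge 2: (6.5,3.5)→(15.5,9)  cross = 6.5·9 − 15.5·3.5 = 4.2500; (r_i+r_j)·cross = 22·4.2500 = 93.5000
edge 3: (15.5,9)→(20,36)  cross = 15.5·36 − 20·9 = 378.0000; (r_i+r_j)·cross = 35.5·378.0000 = 13419.0000
edge 4: (20,36)→(16,40)  cross = 20·40 − 16·36 = 224.0000; (r_i+r_j)·cross = 36·224.0000 = 8064.0000
edge 5: (16,40)→(15,40)  cross = 16·40 − 15·40 = 40.0000; (r_i+r_j)·cross = 31·40.0000 = 1240.0000
edge 6: (15,40)→(9,38.5)  cross = 15·38.5 − 9·40 = 217.5000; (r_i+r_j)·cross = 24·217.5000 = 5220.0000
edge 7: (9,38.5)→(1.5,36.5)  cross = 9·36.5 − 1.5·38.5 = 270.7500; (r_i+r_j)·cross = 10.5·270.7500 = 2842.8750
Σcross = 927.5000 → A = |Σcross|/2 = 463.7500 mm²
Σ(r_i+r_j)·cross = 29323.3750 → first moment M = |Σ|/6 = 4887.2292
R_c = M/A = 4887.2292/463.7500 = 10.5385 mm
θ = 216° = 3.769911 rad
V = θ·R_c·A = 3.769911·10.5385·463.7500 = 18424.420 mm³

Volume = 18424.420 mm³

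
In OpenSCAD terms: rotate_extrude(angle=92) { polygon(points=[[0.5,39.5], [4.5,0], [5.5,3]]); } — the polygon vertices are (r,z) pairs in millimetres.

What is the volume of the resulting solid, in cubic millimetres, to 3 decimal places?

Volume = 144.714 mm³

Profile (r,z), 3 vertices: (0.5,39.5) (4.5,0) (5.5,3)
edge 0: (0.5,39.5)→(4.5,0)  cross = 0.5·0 − 4.5·39.5 = -177.7500; (r_i+r_j)·cross = 5·-177.7500 = -888.7500
edge 1: (4.5,0)→(5.5,3)  cross = 4.5·3 − 5.5·0 = 13.5000; (r_i+r_j)·cross = 10·13.5000 = 135.0000
edge 2: (5.5,3)→(0.5,39.5)  cross = 5.5·39.5 − 0.5·3 = 215.7500; (r_i+r_j)·cross = 6·215.7500 = 1294.5000
Σcross = 51.5000 → A = |Σcross|/2 = 25.7500 mm²
Σ(r_i+r_j)·cross = 540.7500 → first moment M = |Σ|/6 = 90.1250
R_c = M/A = 90.1250/25.7500 = 3.5000 mm
θ = 92° = 1.605703 rad
V = θ·R_c·A = 1.605703·3.5000·25.7500 = 144.714 mm³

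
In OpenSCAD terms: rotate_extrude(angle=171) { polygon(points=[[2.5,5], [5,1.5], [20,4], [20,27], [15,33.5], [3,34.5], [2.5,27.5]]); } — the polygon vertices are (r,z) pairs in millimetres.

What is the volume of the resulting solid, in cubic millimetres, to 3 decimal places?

Profile (r,z), 7 vertices: (2.5,5) (5,1.5) (20,4) (20,27) (15,33.5) (3,34.5) (2.5,27.5)
edge 0: (2.5,5)→(5,1.5)  cross = 2.5·1.5 − 5·5 = -21.2500; (r_i+r_j)·cross = 7.5·-21.2500 = -159.3750
edge 1: (5,1.5)→(20,4)  cross = 5·4 − 20·1.5 = -10.0000; (r_i+r_j)·cross = 25·-10.0000 = -250.0000
edge 2: (20,4)→(20,27)  cross = 20·27 − 20·4 = 460.0000; (r_i+r_j)·cross = 40·460.0000 = 18400.0000
edge 3: (20,27)→(15,33.5)  cross = 20·33.5 − 15·27 = 265.0000; (r_i+r_j)·cross = 35·265.0000 = 9275.0000
edge 4: (15,33.5)→(3,34.5)  cross = 15·34.5 − 3·33.5 = 417.0000; (r_i+r_j)·cross = 18·417.0000 = 7506.0000
edge 5: (3,34.5)→(2.5,27.5)  cross = 3·27.5 − 2.5·34.5 = -3.7500; (r_i+r_j)·cross = 5.5·-3.7500 = -20.6250
edge 6: (2.5,27.5)→(2.5,5)  cross = 2.5·5 − 2.5·27.5 = -56.2500; (r_i+r_j)·cross = 5·-56.2500 = -281.2500
Σcross = 1050.7500 → A = |Σcross|/2 = 525.3750 mm²
Σ(r_i+r_j)·cross = 34469.7500 → first moment M = |Σ|/6 = 5744.9583
R_c = M/A = 5744.9583/525.3750 = 10.9350 mm
θ = 171° = 2.984513 rad
V = θ·R_c·A = 2.984513·10.9350·525.3750 = 17145.903 mm³

Volume = 17145.903 mm³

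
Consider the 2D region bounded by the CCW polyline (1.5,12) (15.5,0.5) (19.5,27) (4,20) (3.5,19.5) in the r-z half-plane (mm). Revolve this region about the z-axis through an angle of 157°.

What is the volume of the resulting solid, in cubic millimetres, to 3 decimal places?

Profile (r,z), 5 vertices: (1.5,12) (15.5,0.5) (19.5,27) (4,20) (3.5,19.5)
edge 0: (1.5,12)→(15.5,0.5)  cross = 1.5·0.5 − 15.5·12 = -185.2500; (r_i+r_j)·cross = 17·-185.2500 = -3149.2500
edge 1: (15.5,0.5)→(19.5,27)  cross = 15.5·27 − 19.5·0.5 = 408.7500; (r_i+r_j)·cross = 35·408.7500 = 14306.2500
edge 2: (19.5,27)→(4,20)  cross = 19.5·20 − 4·27 = 282.0000; (r_i+r_j)·cross = 23.5·282.0000 = 6627.0000
edge 3: (4,20)→(3.5,19.5)  cross = 4·19.5 − 3.5·20 = 8.0000; (r_i+r_j)·cross = 7.5·8.0000 = 60.0000
edge 4: (3.5,19.5)→(1.5,12)  cross = 3.5·12 − 1.5·19.5 = 12.7500; (r_i+r_j)·cross = 5·12.7500 = 63.7500
Σcross = 526.2500 → A = |Σcross|/2 = 263.1250 mm²
Σ(r_i+r_j)·cross = 17907.7500 → first moment M = |Σ|/6 = 2984.6250
R_c = M/A = 2984.6250/263.1250 = 11.3430 mm
θ = 157° = 2.740167 rad
V = θ·R_c·A = 2.740167·11.3430·263.1250 = 8178.371 mm³

Volume = 8178.371 mm³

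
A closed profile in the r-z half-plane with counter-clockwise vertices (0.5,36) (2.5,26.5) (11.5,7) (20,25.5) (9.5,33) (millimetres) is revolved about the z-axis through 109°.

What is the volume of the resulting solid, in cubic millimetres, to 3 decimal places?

Volume = 5121.998 mm³

Profile (r,z), 5 vertices: (0.5,36) (2.5,26.5) (11.5,7) (20,25.5) (9.5,33)
edge 0: (0.5,36)→(2.5,26.5)  cross = 0.5·26.5 − 2.5·36 = -76.7500; (r_i+r_j)·cross = 3·-76.7500 = -230.2500
edge 1: (2.5,26.5)→(11.5,7)  cross = 2.5·7 − 11.5·26.5 = -287.2500; (r_i+r_j)·cross = 14·-287.2500 = -4021.5000
edge 2: (11.5,7)→(20,25.5)  cross = 11.5·25.5 − 20·7 = 153.2500; (r_i+r_j)·cross = 31.5·153.2500 = 4827.3750
edge 3: (20,25.5)→(9.5,33)  cross = 20·33 − 9.5·25.5 = 417.7500; (r_i+r_j)·cross = 29.5·417.7500 = 12323.6250
edge 4: (9.5,33)→(0.5,36)  cross = 9.5·36 − 0.5·33 = 325.5000; (r_i+r_j)·cross = 10·325.5000 = 3255.0000
Σcross = 532.5000 → A = |Σcross|/2 = 266.2500 mm²
Σ(r_i+r_j)·cross = 16154.2500 → first moment M = |Σ|/6 = 2692.3750
R_c = M/A = 2692.3750/266.2500 = 10.1122 mm
θ = 109° = 1.902409 rad
V = θ·R_c·A = 1.902409·10.1122·266.2500 = 5121.998 mm³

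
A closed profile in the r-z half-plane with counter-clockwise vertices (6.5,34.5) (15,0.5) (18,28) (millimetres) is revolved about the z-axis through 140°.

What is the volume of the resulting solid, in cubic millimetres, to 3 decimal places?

Volume = 5400.914 mm³

Profile (r,z), 3 vertices: (6.5,34.5) (15,0.5) (18,28)
edge 0: (6.5,34.5)→(15,0.5)  cross = 6.5·0.5 − 15·34.5 = -514.2500; (r_i+r_j)·cross = 21.5·-514.2500 = -11056.3750
edge 1: (15,0.5)→(18,28)  cross = 15·28 − 18·0.5 = 411.0000; (r_i+r_j)·cross = 33·411.0000 = 13563.0000
edge 2: (18,28)→(6.5,34.5)  cross = 18·34.5 − 6.5·28 = 439.0000; (r_i+r_j)·cross = 24.5·439.0000 = 10755.5000
Σcross = 335.7500 → A = |Σcross|/2 = 167.8750 mm²
Σ(r_i+r_j)·cross = 13262.1250 → first moment M = |Σ|/6 = 2210.3542
R_c = M/A = 2210.3542/167.8750 = 13.1667 mm
θ = 140° = 2.443461 rad
V = θ·R_c·A = 2.443461·13.1667·167.8750 = 5400.914 mm³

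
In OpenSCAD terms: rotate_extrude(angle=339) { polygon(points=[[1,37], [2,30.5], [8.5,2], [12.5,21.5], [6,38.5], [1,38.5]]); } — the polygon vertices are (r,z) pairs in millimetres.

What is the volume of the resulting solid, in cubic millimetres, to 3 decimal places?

Volume = 8247.093 mm³

Profile (r,z), 6 vertices: (1,37) (2,30.5) (8.5,2) (12.5,21.5) (6,38.5) (1,38.5)
edge 0: (1,37)→(2,30.5)  cross = 1·30.5 − 2·37 = -43.5000; (r_i+r_j)·cross = 3·-43.5000 = -130.5000
edge 1: (2,30.5)→(8.5,2)  cross = 2·2 − 8.5·30.5 = -255.2500; (r_i+r_j)·cross = 10.5·-255.2500 = -2680.1250
edge 2: (8.5,2)→(12.5,21.5)  cross = 8.5·21.5 − 12.5·2 = 157.7500; (r_i+r_j)·cross = 21·157.7500 = 3312.7500
edge 3: (12.5,21.5)→(6,38.5)  cross = 12.5·38.5 − 6·21.5 = 352.2500; (r_i+r_j)·cross = 18.5·352.2500 = 6516.6250
edge 4: (6,38.5)→(1,38.5)  cross = 6·38.5 − 1·38.5 = 192.5000; (r_i+r_j)·cross = 7·192.5000 = 1347.5000
edge 5: (1,38.5)→(1,37)  cross = 1·37 − 1·38.5 = -1.5000; (r_i+r_j)·cross = 2·-1.5000 = -3.0000
Σcross = 402.2500 → A = |Σcross|/2 = 201.1250 mm²
Σ(r_i+r_j)·cross = 8363.2500 → first moment M = |Σ|/6 = 1393.8750
R_c = M/A = 1393.8750/201.1250 = 6.9304 mm
θ = 339° = 5.916666 rad
V = θ·R_c·A = 5.916666·6.9304·201.1250 = 8247.093 mm³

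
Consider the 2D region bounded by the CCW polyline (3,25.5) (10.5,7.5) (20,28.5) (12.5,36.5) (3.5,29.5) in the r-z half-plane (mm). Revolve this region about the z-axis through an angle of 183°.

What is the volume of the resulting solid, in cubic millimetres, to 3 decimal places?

Profile (r,z), 5 vertices: (3,25.5) (10.5,7.5) (20,28.5) (12.5,36.5) (3.5,29.5)
edge 0: (3,25.5)→(10.5,7.5)  cross = 3·7.5 − 10.5·25.5 = -245.2500; (r_i+r_j)·cross = 13.5·-245.2500 = -3310.8750
edge 1: (10.5,7.5)→(20,28.5)  cross = 10.5·28.5 − 20·7.5 = 149.2500; (r_i+r_j)·cross = 30.5·149.2500 = 4552.1250
edge 2: (20,28.5)→(12.5,36.5)  cross = 20·36.5 − 12.5·28.5 = 373.7500; (r_i+r_j)·cross = 32.5·373.7500 = 12146.8750
edge 3: (12.5,36.5)→(3.5,29.5)  cross = 12.5·29.5 − 3.5·36.5 = 241.0000; (r_i+r_j)·cross = 16·241.0000 = 3856.0000
edge 4: (3.5,29.5)→(3,25.5)  cross = 3.5·25.5 − 3·29.5 = 0.7500; (r_i+r_j)·cross = 6.5·0.7500 = 4.8750
Σcross = 519.5000 → A = |Σcross|/2 = 259.7500 mm²
Σ(r_i+r_j)·cross = 17249.0000 → first moment M = |Σ|/6 = 2874.8333
R_c = M/A = 2874.8333/259.7500 = 11.0677 mm
θ = 183° = 3.193953 rad
V = θ·R_c·A = 3.193953·11.0677·259.7500 = 9182.081 mm³

Volume = 9182.081 mm³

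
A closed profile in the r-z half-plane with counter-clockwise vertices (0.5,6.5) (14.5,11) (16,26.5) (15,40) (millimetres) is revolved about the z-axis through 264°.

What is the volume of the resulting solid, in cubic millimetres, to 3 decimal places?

Profile (r,z), 4 vertices: (0.5,6.5) (14.5,11) (16,26.5) (15,40)
edge 0: (0.5,6.5)→(14.5,11)  cross = 0.5·11 − 14.5·6.5 = -88.7500; (r_i+r_j)·cross = 15·-88.7500 = -1331.2500
edge 1: (14.5,11)→(16,26.5)  cross = 14.5·26.5 − 16·11 = 208.2500; (r_i+r_j)·cross = 30.5·208.2500 = 6351.6250
edge 2: (16,26.5)→(15,40)  cross = 16·40 − 15·26.5 = 242.5000; (r_i+r_j)·cross = 31·242.5000 = 7517.5000
edge 3: (15,40)→(0.5,6.5)  cross = 15·6.5 − 0.5·40 = 77.5000; (r_i+r_j)·cross = 15.5·77.5000 = 1201.2500
Σcross = 439.5000 → A = |Σcross|/2 = 219.7500 mm²
Σ(r_i+r_j)·cross = 13739.1250 → first moment M = |Σ|/6 = 2289.8542
R_c = M/A = 2289.8542/219.7500 = 10.4203 mm
θ = 264° = 4.607669 rad
V = θ·R_c·A = 4.607669·10.4203·219.7500 = 10550.891 mm³

Volume = 10550.891 mm³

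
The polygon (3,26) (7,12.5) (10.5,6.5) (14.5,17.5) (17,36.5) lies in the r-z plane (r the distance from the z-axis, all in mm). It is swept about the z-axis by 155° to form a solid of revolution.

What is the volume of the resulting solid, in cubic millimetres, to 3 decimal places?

Profile (r,z), 5 vertices: (3,26) (7,12.5) (10.5,6.5) (14.5,17.5) (17,36.5)
edge 0: (3,26)→(7,12.5)  cross = 3·12.5 − 7·26 = -144.5000; (r_i+r_j)·cross = 10·-144.5000 = -1445.0000
edge 1: (7,12.5)→(10.5,6.5)  cross = 7·6.5 − 10.5·12.5 = -85.7500; (r_i+r_j)·cross = 17.5·-85.7500 = -1500.6250
edge 2: (10.5,6.5)→(14.5,17.5)  cross = 10.5·17.5 − 14.5·6.5 = 89.5000; (r_i+r_j)·cross = 25·89.5000 = 2237.5000
edge 3: (14.5,17.5)→(17,36.5)  cross = 14.5·36.5 − 17·17.5 = 231.7500; (r_i+r_j)·cross = 31.5·231.7500 = 7300.1250
edge 4: (17,36.5)→(3,26)  cross = 17·26 − 3·36.5 = 332.5000; (r_i+r_j)·cross = 20·332.5000 = 6650.0000
Σcross = 423.5000 → A = |Σcross|/2 = 211.7500 mm²
Σ(r_i+r_j)·cross = 13242.0000 → first moment M = |Σ|/6 = 2207.0000
R_c = M/A = 2207.0000/211.7500 = 10.4227 mm
θ = 155° = 2.705260 rad
V = θ·R_c·A = 2.705260·10.4227·211.7500 = 5970.510 mm³

Volume = 5970.510 mm³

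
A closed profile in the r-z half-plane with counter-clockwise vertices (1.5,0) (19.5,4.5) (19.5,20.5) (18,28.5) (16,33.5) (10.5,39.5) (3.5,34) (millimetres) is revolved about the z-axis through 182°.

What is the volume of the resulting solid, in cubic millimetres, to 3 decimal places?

Profile (r,z), 7 vertices: (1.5,0) (19.5,4.5) (19.5,20.5) (18,28.5) (16,33.5) (10.5,39.5) (3.5,34)
edge 0: (1.5,0)→(19.5,4.5)  cross = 1.5·4.5 − 19.5·0 = 6.7500; (r_i+r_j)·cross = 21·6.7500 = 141.7500
edge 1: (19.5,4.5)→(19.5,20.5)  cross = 19.5·20.5 − 19.5·4.5 = 312.0000; (r_i+r_j)·cross = 39·312.0000 = 12168.0000
edge 2: (19.5,20.5)→(18,28.5)  cross = 19.5·28.5 − 18·20.5 = 186.7500; (r_i+r_j)·cross = 37.5·186.7500 = 7003.1250
edge 3: (18,28.5)→(16,33.5)  cross = 18·33.5 − 16·28.5 = 147.0000; (r_i+r_j)·cross = 34·147.0000 = 4998.0000
edge 4: (16,33.5)→(10.5,39.5)  cross = 16·39.5 − 10.5·33.5 = 280.2500; (r_i+r_j)·cross = 26.5·280.2500 = 7426.6250
edge 5: (10.5,39.5)→(3.5,34)  cross = 10.5·34 − 3.5·39.5 = 218.7500; (r_i+r_j)·cross = 14·218.7500 = 3062.5000
edge 6: (3.5,34)→(1.5,0)  cross = 3.5·0 − 1.5·34 = -51.0000; (r_i+r_j)·cross = 5·-51.0000 = -255.0000
Σcross = 1100.5000 → A = |Σcross|/2 = 550.2500 mm²
Σ(r_i+r_j)·cross = 34545.0000 → first moment M = |Σ|/6 = 5757.5000
R_c = M/A = 5757.5000/550.2500 = 10.4634 mm
θ = 182° = 3.176499 rad
V = θ·R_c·A = 3.176499·10.4634·550.2500 = 18288.694 mm³

Volume = 18288.694 mm³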